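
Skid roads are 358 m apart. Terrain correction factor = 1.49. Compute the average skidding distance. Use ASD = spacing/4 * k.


Formula: ASD = (spacing / 4) * correction
Uncorrected distance = spacing / 4 = 358 / 4 = 89.5 m
ASD = 89.5 * 1.49 = 133 m

133


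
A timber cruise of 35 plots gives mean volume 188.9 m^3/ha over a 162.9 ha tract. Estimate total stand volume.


Formula: Total Volume = Mean Volume per ha * Total Area
Total Volume = 188.9 m^3/ha * 162.9 ha
Total Volume = 30772 m^3

30772


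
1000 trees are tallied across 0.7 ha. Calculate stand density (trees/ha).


Formula: Stand Density = N_trees / Area_ha
Density = 1000 trees / 0.7 ha
Density = 1429 trees/ha

1429


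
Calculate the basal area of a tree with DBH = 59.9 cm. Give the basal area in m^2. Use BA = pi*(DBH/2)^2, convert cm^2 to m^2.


Formula: BA = pi * (DBH/2)^2 / 10000  (cm^2 to m^2)
Radius = DBH/2 = 59.9/2 = 29.95 cm
BA = pi * 29.95^2 / 10000
   = 2818.0165 cm^2 / 10000
   = 0.2818 m^2

0.2818


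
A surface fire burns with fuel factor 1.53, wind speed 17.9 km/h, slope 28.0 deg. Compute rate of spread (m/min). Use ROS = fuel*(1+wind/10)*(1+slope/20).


Formula: ROS = fuel * (1 + wind/10) * (1 + slope/20)
Wind factor = 1 + 17.9/10 = 2.79
Slope factor = 1 + 28.0/20 = 2.4
ROS = 1.53 * 2.79 * 2.4 = 10.24 m/min

10.24


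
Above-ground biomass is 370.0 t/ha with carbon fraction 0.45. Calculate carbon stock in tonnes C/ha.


Formula: Carbon Stock = Biomass * Carbon Fraction
C = 370.0 t/ha * 0.45
C = 166.5 t C/ha

166.5


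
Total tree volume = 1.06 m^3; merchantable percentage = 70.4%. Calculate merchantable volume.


Formula: MV = V_total * (merchantable_pct / 100)
Merchantable fraction = 70.4% / 100 = 0.704
MV = 1.06 m^3 * 0.704 = 0.746 m^3

0.746


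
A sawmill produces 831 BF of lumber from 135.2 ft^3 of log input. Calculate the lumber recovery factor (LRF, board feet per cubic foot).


Formula: LRF = Lumber Output (BF) / Log Input (ft^3)
LRF = 831 BF / 135.2 ft^3
LRF = 6.15 BF/ft^3

6.15


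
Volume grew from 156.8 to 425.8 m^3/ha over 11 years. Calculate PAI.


Formula: PAI = (V_T2 - V_T1) / (T2 - T1)
Volume increment = 425.8 - 156.8 = 269.0 m^3/ha
PAI = 269.0 / 11 = 24.45 m^3/ha/year

24.45


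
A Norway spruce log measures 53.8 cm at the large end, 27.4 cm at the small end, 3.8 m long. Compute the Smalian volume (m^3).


Smalian: V = (A1 + A2)/2 * L,  A = pi*(D/200)^2
A1 = pi*(53.8/200)^2 = 0.227329 m^2
A2 = pi*(27.4/200)^2 = 0.058965 m^2
V = (0.227329+0.058965)/2*3.8 = 0.544 m^3

0.544


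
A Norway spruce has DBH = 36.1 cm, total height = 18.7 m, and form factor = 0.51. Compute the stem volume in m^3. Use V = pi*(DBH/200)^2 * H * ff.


Formula: V = pi * (DBH/200)^2 * H * ff
Radius = DBH/200 = 36.1/200 = 0.1805 m
Radius^2 = 0.1805^2 = 0.03258025 m^2
V = pi * 0.03258025 * 18.7 * 0.51
V = 0.976 m^3

0.976


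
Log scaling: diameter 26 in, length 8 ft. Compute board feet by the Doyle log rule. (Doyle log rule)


Doyle: BF = (D - 4)^2 * L / 16
Adjusted diameter = 26 - 4 = 22 in
(D-4)^2 = 22^2 = 484
BF = 484 * 8 / 16 = 242 BF

242


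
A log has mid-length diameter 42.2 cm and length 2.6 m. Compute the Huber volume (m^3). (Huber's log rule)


Huber: V = Am * L,  Am = pi*(Dm/200)^2
Am = pi*(42.2/200)^2 = 0.139867 m^2
V = 0.139867*2.6 = 0.3637 m^3

0.3637


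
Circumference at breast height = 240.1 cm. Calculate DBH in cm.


Formula: DBH = C / pi
DBH = 240.1 / pi
pi = 3.14159...
DBH = 76.4 cm

76.4


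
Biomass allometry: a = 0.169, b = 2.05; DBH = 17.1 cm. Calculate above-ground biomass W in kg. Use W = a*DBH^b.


Formula: W = a * DBH^b  (allometric power law)
DBH^b = 17.1^2.05 = 337.0094
W = 0.169 * 337.0094 = 57.0 kg

57.0


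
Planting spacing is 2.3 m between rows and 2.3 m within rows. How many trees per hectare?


Formula: TPH = 10000 m^2/ha / (spacing_x * spacing_y)
Area per tree = 2.3 m * 2.3 m = 5.29 m^2
TPH = 10000 / 5.29 = 1890 trees/ha

1890


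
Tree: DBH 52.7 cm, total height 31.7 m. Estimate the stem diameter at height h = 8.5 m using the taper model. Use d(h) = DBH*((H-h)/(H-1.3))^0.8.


Taper: d(h) = DBH * ((H - h) / (H - 1.3))^0.8
Numerator = H - h = 31.7 - 8.5 = 23.2 m
Denominator = H - 1.3 = 31.7 - 1.3 = 30.4 m
Ratio = 23.2 / 30.4 = 0.76316
d = 52.7 * 0.76316^0.8 = 42.5 cm

42.5


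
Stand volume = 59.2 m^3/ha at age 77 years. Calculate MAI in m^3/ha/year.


Formula: MAI = Total Volume / Stand Age
MAI = 59.2 m^3/ha / 77 years
MAI = 0.77 m^3/ha/year

0.77


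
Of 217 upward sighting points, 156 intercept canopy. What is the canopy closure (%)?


Formula: Canopy closure = covered points / total points * 100
Closure = 156 / 217 * 100
Closure = 0.7189 * 100 = 71.9%

71.9


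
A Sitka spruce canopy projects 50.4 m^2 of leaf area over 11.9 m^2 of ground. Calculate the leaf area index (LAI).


Formula: LAI = total leaf area / ground area  (dimensionless)
LAI = 50.4 m^2 / 11.9 m^2
LAI = 4.24

4.24


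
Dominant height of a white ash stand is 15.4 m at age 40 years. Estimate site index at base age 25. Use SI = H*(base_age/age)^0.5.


Formula: SI = H_dom * (base_age / age)^0.5
Age ratio = 25 / 40 = 0.625
sqrt(age_ratio) = 0.79057
SI = 15.4 * 0.79057 = 12.2 m

12.2


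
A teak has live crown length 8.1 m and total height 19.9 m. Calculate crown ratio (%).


Formula: Crown Ratio = (Crown Length / Total Height) * 100
CR = (8.1 m / 19.9 m) * 100
CR = 0.407 * 100 = 40.7%

40.7


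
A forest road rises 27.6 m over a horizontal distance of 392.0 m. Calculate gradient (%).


Formula: Gradient = rise / run * 100
Gradient = 27.6 / 392.0 * 100 = 7.0%

7.0


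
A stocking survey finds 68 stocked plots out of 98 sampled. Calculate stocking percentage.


Formula: Stocking % = stocked plots / total plots * 100
Stocking = 68 / 98 * 100
Stocking = 0.6939 * 100 = 69.4%

69.4


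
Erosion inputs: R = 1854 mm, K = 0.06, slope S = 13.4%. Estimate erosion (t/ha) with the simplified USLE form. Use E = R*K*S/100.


Formula: E = R * K * S / 100  (simplified USLE)
R * K = 1854 * 0.06 = 111.24
E = 111.24 * 13.4 / 100 = 14.91 t/ha

14.91


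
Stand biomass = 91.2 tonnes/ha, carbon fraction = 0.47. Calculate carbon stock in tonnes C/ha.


Formula: Carbon Stock = Biomass * Carbon Fraction
C = 91.2 t/ha * 0.47
C = 42.9 t C/ha

42.9


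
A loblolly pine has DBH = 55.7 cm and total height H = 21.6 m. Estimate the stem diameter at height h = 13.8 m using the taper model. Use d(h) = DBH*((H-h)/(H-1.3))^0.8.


Taper: d(h) = DBH * ((H - h) / (H - 1.3))^0.8
Numerator = H - h = 21.6 - 13.8 = 7.8 m
Denominator = H - 1.3 = 21.6 - 1.3 = 20.3 m
Ratio = 7.8 / 20.3 = 0.38424
d = 55.7 * 0.38424^0.8 = 25.9 cm

25.9


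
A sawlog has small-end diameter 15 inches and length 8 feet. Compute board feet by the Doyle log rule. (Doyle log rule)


Doyle: BF = (D - 4)^2 * L / 16
Adjusted diameter = 15 - 4 = 11 in
(D-4)^2 = 11^2 = 121
BF = 121 * 8 / 16 = 61 BF

61


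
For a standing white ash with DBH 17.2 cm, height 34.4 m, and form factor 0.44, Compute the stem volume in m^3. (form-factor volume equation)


Formula: V = pi * (DBH/200)^2 * H * ff
Radius = DBH/200 = 17.2/200 = 0.086 m
Radius^2 = 0.086^2 = 0.007396 m^2
V = pi * 0.007396 * 34.4 * 0.44
V = 0.352 m^3

0.352


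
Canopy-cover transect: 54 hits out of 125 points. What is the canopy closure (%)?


Formula: Canopy closure = covered points / total points * 100
Closure = 54 / 125 * 100
Closure = 0.432 * 100 = 43.2%

43.2


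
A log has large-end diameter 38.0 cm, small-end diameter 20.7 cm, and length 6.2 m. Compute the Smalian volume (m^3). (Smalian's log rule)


Smalian: V = (A1 + A2)/2 * L,  A = pi*(D/200)^2
A1 = pi*(38.0/200)^2 = 0.113411 m^2
A2 = pi*(20.7/200)^2 = 0.033654 m^2
V = (0.113411+0.033654)/2*6.2 = 0.4559 m^3

0.4559


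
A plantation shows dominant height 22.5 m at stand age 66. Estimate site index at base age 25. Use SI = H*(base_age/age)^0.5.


Formula: SI = H_dom * (base_age / age)^0.5
Age ratio = 25 / 66 = 0.37879
sqrt(age_ratio) = 0.61546
SI = 22.5 * 0.61546 = 13.8 m

13.8


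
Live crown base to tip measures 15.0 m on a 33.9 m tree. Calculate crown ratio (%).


Formula: Crown Ratio = (Crown Length / Total Height) * 100
CR = (15.0 m / 33.9 m) * 100
CR = 0.4425 * 100 = 44.2%

44.2


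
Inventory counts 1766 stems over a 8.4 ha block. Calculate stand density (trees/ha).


Formula: Stand Density = N_trees / Area_ha
Density = 1766 trees / 8.4 ha
Density = 210 trees/ha

210


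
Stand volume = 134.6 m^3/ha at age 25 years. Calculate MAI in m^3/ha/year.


Formula: MAI = Total Volume / Stand Age
MAI = 134.6 m^3/ha / 25 years
MAI = 5.38 m^3/ha/year

5.38


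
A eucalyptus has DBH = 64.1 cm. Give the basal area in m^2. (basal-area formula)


Formula: BA = pi * (DBH/2)^2 / 10000  (cm^2 to m^2)
Radius = DBH/2 = 64.1/2 = 32.05 cm
BA = pi * 32.05^2 / 10000
   = 3227.0518 cm^2 / 10000
   = 0.3227 m^2

0.3227


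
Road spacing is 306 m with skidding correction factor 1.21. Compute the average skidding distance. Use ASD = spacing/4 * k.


Formula: ASD = (spacing / 4) * correction
Uncorrected distance = spacing / 4 = 306 / 4 = 76.5 m
ASD = 76.5 * 1.21 = 93 m

93


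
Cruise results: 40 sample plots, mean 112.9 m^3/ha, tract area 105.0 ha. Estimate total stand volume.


Formula: Total Volume = Mean Volume per ha * Total Area
Total Volume = 112.9 m^3/ha * 105.0 ha
Total Volume = 11855 m^3

11855


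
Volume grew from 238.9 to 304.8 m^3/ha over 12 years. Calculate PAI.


Formula: PAI = (V_T2 - V_T1) / (T2 - T1)
Volume increment = 304.8 - 238.9 = 65.9 m^3/ha
PAI = 65.9 / 12 = 5.49 m^3/ha/year

5.49


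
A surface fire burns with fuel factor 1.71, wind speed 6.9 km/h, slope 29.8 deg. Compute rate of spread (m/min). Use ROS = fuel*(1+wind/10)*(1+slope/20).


Formula: ROS = fuel * (1 + wind/10) * (1 + slope/20)
Wind factor = 1 + 6.9/10 = 1.69
Slope factor = 1 + 29.8/20 = 2.49
ROS = 1.71 * 1.69 * 2.49 = 7.2 m/min

7.2


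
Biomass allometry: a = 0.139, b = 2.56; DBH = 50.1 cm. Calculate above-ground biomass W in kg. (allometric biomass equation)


Formula: W = a * DBH^b  (allometric power law)
DBH^b = 50.1^2.56 = 22469.0431
W = 0.139 * 22469.0431 = 3123.2 kg

3123.2


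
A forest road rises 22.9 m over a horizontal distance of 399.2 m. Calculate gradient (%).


Formula: Gradient = rise / run * 100
Gradient = 22.9 / 399.2 * 100 = 5.7%

5.7


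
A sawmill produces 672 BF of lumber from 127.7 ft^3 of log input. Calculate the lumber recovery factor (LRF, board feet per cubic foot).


Formula: LRF = Lumber Output (BF) / Log Input (ft^3)
LRF = 672 BF / 127.7 ft^3
LRF = 5.26 BF/ft^3

5.26


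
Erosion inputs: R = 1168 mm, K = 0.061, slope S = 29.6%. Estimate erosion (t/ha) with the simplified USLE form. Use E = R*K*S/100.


Formula: E = R * K * S / 100  (simplified USLE)
R * K = 1168 * 0.061 = 71.248
E = 71.248 * 29.6 / 100 = 21.09 t/ha

21.09


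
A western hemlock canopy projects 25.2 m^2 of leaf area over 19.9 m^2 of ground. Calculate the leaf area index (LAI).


Formula: LAI = total leaf area / ground area  (dimensionless)
LAI = 25.2 m^2 / 19.9 m^2
LAI = 1.27

1.27


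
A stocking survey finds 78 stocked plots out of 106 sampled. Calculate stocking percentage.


Formula: Stocking % = stocked plots / total plots * 100
Stocking = 78 / 106 * 100
Stocking = 0.7358 * 100 = 73.6%

73.6


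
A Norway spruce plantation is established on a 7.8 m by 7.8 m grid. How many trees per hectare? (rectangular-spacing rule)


Formula: TPH = 10000 m^2/ha / (spacing_x * spacing_y)
Area per tree = 7.8 m * 7.8 m = 60.84 m^2
TPH = 10000 / 60.84 = 164 trees/ha

164


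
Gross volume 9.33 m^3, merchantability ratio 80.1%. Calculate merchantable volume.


Formula: MV = V_total * (merchantable_pct / 100)
Merchantable fraction = 80.1% / 100 = 0.801
MV = 9.33 m^3 * 0.801 = 7.473 m^3

7.473


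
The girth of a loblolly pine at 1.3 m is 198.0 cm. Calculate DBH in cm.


Formula: DBH = C / pi
DBH = 198.0 / pi
pi = 3.14159...
DBH = 63.0 cm

63.0


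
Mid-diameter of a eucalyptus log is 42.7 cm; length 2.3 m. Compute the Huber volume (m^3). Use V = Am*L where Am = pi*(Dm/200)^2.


Huber: V = Am * L,  Am = pi*(Dm/200)^2
Am = pi*(42.7/200)^2 = 0.143201 m^2
V = 0.143201*2.3 = 0.3294 m^3

0.3294


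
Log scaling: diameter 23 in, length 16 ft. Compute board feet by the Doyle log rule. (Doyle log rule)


Doyle: BF = (D - 4)^2 * L / 16
Adjusted diameter = 23 - 4 = 19 in
(D-4)^2 = 19^2 = 361
BF = 361 * 16 / 16 = 361 BF

361


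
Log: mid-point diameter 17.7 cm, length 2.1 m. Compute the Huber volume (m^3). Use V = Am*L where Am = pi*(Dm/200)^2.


Huber: V = Am * L,  Am = pi*(Dm/200)^2
Am = pi*(17.7/200)^2 = 0.024606 m^2
V = 0.024606*2.1 = 0.0517 m^3

0.0517


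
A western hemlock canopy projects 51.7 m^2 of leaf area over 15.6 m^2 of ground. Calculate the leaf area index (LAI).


Formula: LAI = total leaf area / ground area  (dimensionless)
LAI = 51.7 m^2 / 15.6 m^2
LAI = 3.31

3.31


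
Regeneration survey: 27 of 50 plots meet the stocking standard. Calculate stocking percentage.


Formula: Stocking % = stocked plots / total plots * 100
Stocking = 27 / 50 * 100
Stocking = 0.54 * 100 = 54.0%

54.0


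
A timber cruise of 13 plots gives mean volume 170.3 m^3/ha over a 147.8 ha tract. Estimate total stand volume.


Formula: Total Volume = Mean Volume per ha * Total Area
Total Volume = 170.3 m^3/ha * 147.8 ha
Total Volume = 25170 m^3

25170


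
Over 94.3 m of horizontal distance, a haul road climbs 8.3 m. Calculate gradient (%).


Formula: Gradient = rise / run * 100
Gradient = 8.3 / 94.3 * 100 = 8.8%

8.8


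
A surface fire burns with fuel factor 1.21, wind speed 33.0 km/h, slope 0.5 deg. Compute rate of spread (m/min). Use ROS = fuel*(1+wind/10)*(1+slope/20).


Formula: ROS = fuel * (1 + wind/10) * (1 + slope/20)
Wind factor = 1 + 33.0/10 = 4.3
Slope factor = 1 + 0.5/20 = 1.025
ROS = 1.21 * 4.3 * 1.025 = 5.33 m/min

5.33


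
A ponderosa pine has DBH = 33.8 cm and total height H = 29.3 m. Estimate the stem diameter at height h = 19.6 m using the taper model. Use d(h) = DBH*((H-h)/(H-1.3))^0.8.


Taper: d(h) = DBH * ((H - h) / (H - 1.3))^0.8
Numerator = H - h = 29.3 - 19.6 = 9.7 m
Denominator = H - 1.3 = 29.3 - 1.3 = 28.0 m
Ratio = 9.7 / 28.0 = 0.34643
d = 33.8 * 0.34643^0.8 = 14.5 cm

14.5


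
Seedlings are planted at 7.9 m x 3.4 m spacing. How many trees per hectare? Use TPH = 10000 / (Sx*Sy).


Formula: TPH = 10000 m^2/ha / (spacing_x * spacing_y)
Area per tree = 7.9 m * 3.4 m = 26.86 m^2
TPH = 10000 / 26.86 = 372 trees/ha

372


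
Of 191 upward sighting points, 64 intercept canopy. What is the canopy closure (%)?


Formula: Canopy closure = covered points / total points * 100
Closure = 64 / 191 * 100
Closure = 0.3351 * 100 = 33.5%

33.5


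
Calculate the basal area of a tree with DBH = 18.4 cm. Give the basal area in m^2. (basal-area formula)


Formula: BA = pi * (DBH/2)^2 / 10000  (cm^2 to m^2)
Radius = DBH/2 = 18.4/2 = 9.2 cm
BA = pi * 9.2^2 / 10000
   = 265.9044 cm^2 / 10000
   = 0.0266 m^2

0.0266


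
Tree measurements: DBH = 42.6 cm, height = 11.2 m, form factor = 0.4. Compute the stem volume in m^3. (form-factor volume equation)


Formula: V = pi * (DBH/200)^2 * H * ff
Radius = DBH/200 = 42.6/200 = 0.213 m
Radius^2 = 0.213^2 = 0.045369 m^2
V = pi * 0.045369 * 11.2 * 0.4
V = 0.639 m^3

0.639


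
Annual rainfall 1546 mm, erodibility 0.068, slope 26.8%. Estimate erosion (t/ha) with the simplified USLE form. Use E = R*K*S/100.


Formula: E = R * K * S / 100  (simplified USLE)
R * K = 1546 * 0.068 = 105.128
E = 105.128 * 26.8 / 100 = 28.17 t/ha

28.17


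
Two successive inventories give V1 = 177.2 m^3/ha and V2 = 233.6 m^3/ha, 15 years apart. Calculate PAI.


Formula: PAI = (V_T2 - V_T1) / (T2 - T1)
Volume increment = 233.6 - 177.2 = 56.4 m^3/ha
PAI = 56.4 / 15 = 3.76 m^3/ha/year

3.76


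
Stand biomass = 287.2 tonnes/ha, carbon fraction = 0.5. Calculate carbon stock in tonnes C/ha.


Formula: Carbon Stock = Biomass * Carbon Fraction
C = 287.2 t/ha * 0.5
C = 143.6 t C/ha

143.6


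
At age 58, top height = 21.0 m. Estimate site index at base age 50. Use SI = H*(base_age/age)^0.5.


Formula: SI = H_dom * (base_age / age)^0.5
Age ratio = 50 / 58 = 0.86207
sqrt(age_ratio) = 0.92848
SI = 21.0 * 0.92848 = 19.5 m

19.5


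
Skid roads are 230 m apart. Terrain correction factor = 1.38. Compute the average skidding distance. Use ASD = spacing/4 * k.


Formula: ASD = (spacing / 4) * correction
Uncorrected distance = spacing / 4 = 230 / 4 = 57.5 m
ASD = 57.5 * 1.38 = 79 m

79


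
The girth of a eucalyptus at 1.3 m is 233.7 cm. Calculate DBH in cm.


Formula: DBH = C / pi
DBH = 233.7 / pi
pi = 3.14159...
DBH = 74.4 cm

74.4


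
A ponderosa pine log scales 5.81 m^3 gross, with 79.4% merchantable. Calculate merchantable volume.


Formula: MV = V_total * (merchantable_pct / 100)
Merchantable fraction = 79.4% / 100 = 0.794
MV = 5.81 m^3 * 0.794 = 4.613 m^3

4.613


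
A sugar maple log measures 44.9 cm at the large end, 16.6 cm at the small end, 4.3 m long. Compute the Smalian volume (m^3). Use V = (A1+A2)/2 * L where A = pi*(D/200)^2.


Smalian: V = (A1 + A2)/2 * L,  A = pi*(D/200)^2
A1 = pi*(44.9/200)^2 = 0.158337 m^2
A2 = pi*(16.6/200)^2 = 0.021642 m^2
V = (0.158337+0.021642)/2*4.3 = 0.387 m^3

0.387


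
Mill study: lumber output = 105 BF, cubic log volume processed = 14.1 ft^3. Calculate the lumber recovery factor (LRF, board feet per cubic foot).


Formula: LRF = Lumber Output (BF) / Log Input (ft^3)
LRF = 105 BF / 14.1 ft^3
LRF = 7.45 BF/ft^3

7.45


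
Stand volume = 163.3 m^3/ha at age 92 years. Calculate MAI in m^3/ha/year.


Formula: MAI = Total Volume / Stand Age
MAI = 163.3 m^3/ha / 92 years
MAI = 1.78 m^3/ha/year

1.78


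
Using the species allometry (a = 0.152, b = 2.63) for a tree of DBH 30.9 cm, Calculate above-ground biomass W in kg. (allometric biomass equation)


Formula: W = a * DBH^b  (allometric power law)
DBH^b = 30.9^2.63 = 8290.6924
W = 0.152 * 8290.6924 = 1260.2 kg

1260.2


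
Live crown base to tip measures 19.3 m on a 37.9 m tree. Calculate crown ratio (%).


Formula: Crown Ratio = (Crown Length / Total Height) * 100
CR = (19.3 m / 37.9 m) * 100
CR = 0.5092 * 100 = 50.9%

50.9


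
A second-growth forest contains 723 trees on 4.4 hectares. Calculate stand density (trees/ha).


Formula: Stand Density = N_trees / Area_ha
Density = 723 trees / 4.4 ha
Density = 164 trees/ha

164


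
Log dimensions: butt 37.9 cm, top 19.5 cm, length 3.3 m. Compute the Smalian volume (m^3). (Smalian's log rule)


Smalian: V = (A1 + A2)/2 * L,  A = pi*(D/200)^2
A1 = pi*(37.9/200)^2 = 0.112815 m^2
A2 = pi*(19.5/200)^2 = 0.029865 m^2
V = (0.112815+0.029865)/2*3.3 = 0.2354 m^3

0.2354


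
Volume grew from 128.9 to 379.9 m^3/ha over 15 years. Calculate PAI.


Formula: PAI = (V_T2 - V_T1) / (T2 - T1)
Volume increment = 379.9 - 128.9 = 251.0 m^3/ha
PAI = 251.0 / 15 = 16.73 m^3/ha/year

16.73


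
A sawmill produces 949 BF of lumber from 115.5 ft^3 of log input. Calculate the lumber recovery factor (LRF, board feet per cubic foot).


Formula: LRF = Lumber Output (BF) / Log Input (ft^3)
LRF = 949 BF / 115.5 ft^3
LRF = 8.22 BF/ft^3

8.22


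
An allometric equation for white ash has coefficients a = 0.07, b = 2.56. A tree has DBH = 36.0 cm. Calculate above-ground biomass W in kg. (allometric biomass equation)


Formula: W = a * DBH^b  (allometric power law)
DBH^b = 36.0^2.56 = 9641.2735
W = 0.07 * 9641.2735 = 674.9 kg

674.9


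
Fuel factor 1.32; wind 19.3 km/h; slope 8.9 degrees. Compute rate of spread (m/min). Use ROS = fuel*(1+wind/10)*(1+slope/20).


Formula: ROS = fuel * (1 + wind/10) * (1 + slope/20)
Wind factor = 1 + 19.3/10 = 2.93
Slope factor = 1 + 8.9/20 = 1.445
ROS = 1.32 * 2.93 * 1.445 = 5.59 m/min

5.59


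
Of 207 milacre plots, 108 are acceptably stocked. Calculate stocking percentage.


Formula: Stocking % = stocked plots / total plots * 100
Stocking = 108 / 207 * 100
Stocking = 0.5217 * 100 = 52.2%

52.2


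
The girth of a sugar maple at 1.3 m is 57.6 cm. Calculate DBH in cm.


Formula: DBH = C / pi
DBH = 57.6 / pi
pi = 3.14159...
DBH = 18.3 cm

18.3


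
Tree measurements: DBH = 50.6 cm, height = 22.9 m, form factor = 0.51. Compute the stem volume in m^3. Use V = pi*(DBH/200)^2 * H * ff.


Formula: V = pi * (DBH/200)^2 * H * ff
Radius = DBH/200 = 50.6/200 = 0.253 m
Radius^2 = 0.253^2 = 0.064009 m^2
V = pi * 0.064009 * 22.9 * 0.51
V = 2.349 m^3

2.349


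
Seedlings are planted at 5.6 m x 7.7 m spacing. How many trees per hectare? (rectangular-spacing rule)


Formula: TPH = 10000 m^2/ha / (spacing_x * spacing_y)
Area per tree = 5.6 m * 7.7 m = 43.12 m^2
TPH = 10000 / 43.12 = 232 trees/ha

232


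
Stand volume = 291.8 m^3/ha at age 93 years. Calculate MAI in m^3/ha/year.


Formula: MAI = Total Volume / Stand Age
MAI = 291.8 m^3/ha / 93 years
MAI = 3.14 m^3/ha/year

3.14


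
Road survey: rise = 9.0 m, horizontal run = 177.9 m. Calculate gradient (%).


Formula: Gradient = rise / run * 100
Gradient = 9.0 / 177.9 * 100 = 5.1%

5.1


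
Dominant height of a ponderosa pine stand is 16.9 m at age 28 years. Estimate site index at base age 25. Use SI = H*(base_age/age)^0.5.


Formula: SI = H_dom * (base_age / age)^0.5
Age ratio = 25 / 28 = 0.89286
sqrt(age_ratio) = 0.94491
SI = 16.9 * 0.94491 = 16.0 m

16.0


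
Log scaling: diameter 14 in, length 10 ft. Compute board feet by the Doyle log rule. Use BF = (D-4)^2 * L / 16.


Doyle: BF = (D - 4)^2 * L / 16
Adjusted diameter = 14 - 4 = 10 in
(D-4)^2 = 10^2 = 100
BF = 100 * 10 / 16 = 63 BF

63


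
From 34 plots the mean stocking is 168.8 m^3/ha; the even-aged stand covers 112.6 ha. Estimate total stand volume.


Formula: Total Volume = Mean Volume per ha * Total Area
Total Volume = 168.8 m^3/ha * 112.6 ha
Total Volume = 19007 m^3

19007


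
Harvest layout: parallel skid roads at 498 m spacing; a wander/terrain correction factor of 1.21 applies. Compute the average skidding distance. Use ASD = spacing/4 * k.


Formula: ASD = (spacing / 4) * correction
Uncorrected distance = spacing / 4 = 498 / 4 = 124.5 m
ASD = 124.5 * 1.21 = 151 m

151


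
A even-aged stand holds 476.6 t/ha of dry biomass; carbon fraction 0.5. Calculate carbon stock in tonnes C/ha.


Formula: Carbon Stock = Biomass * Carbon Fraction
C = 476.6 t/ha * 0.5
C = 238.3 t C/ha

238.3


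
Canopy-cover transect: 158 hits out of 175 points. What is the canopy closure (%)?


Formula: Canopy closure = covered points / total points * 100
Closure = 158 / 175 * 100
Closure = 0.9029 * 100 = 90.3%

90.3


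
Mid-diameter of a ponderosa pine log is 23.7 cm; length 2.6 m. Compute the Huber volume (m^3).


Huber: V = Am * L,  Am = pi*(Dm/200)^2
Am = pi*(23.7/200)^2 = 0.044115 m^2
V = 0.044115*2.6 = 0.1147 m^3

0.1147


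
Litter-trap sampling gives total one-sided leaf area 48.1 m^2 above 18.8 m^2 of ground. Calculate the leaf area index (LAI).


Formula: LAI = total leaf area / ground area  (dimensionless)
LAI = 48.1 m^2 / 18.8 m^2
LAI = 2.56

2.56


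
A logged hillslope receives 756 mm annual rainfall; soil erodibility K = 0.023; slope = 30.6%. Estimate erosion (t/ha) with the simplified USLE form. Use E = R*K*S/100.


Formula: E = R * K * S / 100  (simplified USLE)
R * K = 756 * 0.023 = 17.388
E = 17.388 * 30.6 / 100 = 5.32 t/ha

5.32


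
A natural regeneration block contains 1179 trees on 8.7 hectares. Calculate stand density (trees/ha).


Formula: Stand Density = N_trees / Area_ha
Density = 1179 trees / 8.7 ha
Density = 136 trees/ha

136


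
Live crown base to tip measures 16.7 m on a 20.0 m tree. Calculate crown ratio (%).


Formula: Crown Ratio = (Crown Length / Total Height) * 100
CR = (16.7 m / 20.0 m) * 100
CR = 0.835 * 100 = 83.5%

83.5


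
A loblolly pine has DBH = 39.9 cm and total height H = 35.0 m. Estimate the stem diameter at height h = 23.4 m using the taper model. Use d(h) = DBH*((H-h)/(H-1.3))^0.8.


Taper: d(h) = DBH * ((H - h) / (H - 1.3))^0.8
Numerator = H - h = 35.0 - 23.4 = 11.6 m
Denominator = H - 1.3 = 35.0 - 1.3 = 33.7 m
Ratio = 11.6 / 33.7 = 0.34421
d = 39.9 * 0.34421^0.8 = 17.0 cm

17.0


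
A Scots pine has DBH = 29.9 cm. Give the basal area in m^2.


Formula: BA = pi * (DBH/2)^2 / 10000  (cm^2 to m^2)
Radius = DBH/2 = 29.9/2 = 14.95 cm
BA = pi * 14.95^2 / 10000
   = 702.1538 cm^2 / 10000
   = 0.0702 m^2

0.0702


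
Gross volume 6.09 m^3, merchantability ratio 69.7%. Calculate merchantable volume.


Formula: MV = V_total * (merchantable_pct / 100)
Merchantable fraction = 69.7% / 100 = 0.697
MV = 6.09 m^3 * 0.697 = 4.245 m^3

4.245


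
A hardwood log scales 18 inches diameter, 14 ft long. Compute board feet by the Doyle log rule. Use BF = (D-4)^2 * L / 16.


Doyle: BF = (D - 4)^2 * L / 16
Adjusted diameter = 18 - 4 = 14 in
(D-4)^2 = 14^2 = 196
BF = 196 * 14 / 16 = 172 BF

172


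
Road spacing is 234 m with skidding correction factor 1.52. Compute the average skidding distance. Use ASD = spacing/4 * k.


Formula: ASD = (spacing / 4) * correction
Uncorrected distance = spacing / 4 = 234 / 4 = 58.5 m
ASD = 58.5 * 1.52 = 89 m

89


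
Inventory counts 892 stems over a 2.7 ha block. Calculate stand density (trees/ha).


Formula: Stand Density = N_trees / Area_ha
Density = 892 trees / 2.7 ha
Density = 330 trees/ha

330


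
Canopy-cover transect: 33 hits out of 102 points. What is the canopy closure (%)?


Formula: Canopy closure = covered points / total points * 100
Closure = 33 / 102 * 100
Closure = 0.3235 * 100 = 32.4%

32.4


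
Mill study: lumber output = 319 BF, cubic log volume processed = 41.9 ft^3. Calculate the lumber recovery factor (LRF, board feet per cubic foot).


Formula: LRF = Lumber Output (BF) / Log Input (ft^3)
LRF = 319 BF / 41.9 ft^3
LRF = 7.61 BF/ft^3

7.61


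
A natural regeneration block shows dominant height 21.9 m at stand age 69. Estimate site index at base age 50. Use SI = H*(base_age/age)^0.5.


Formula: SI = H_dom * (base_age / age)^0.5
Age ratio = 50 / 69 = 0.72464
sqrt(age_ratio) = 0.85126
SI = 21.9 * 0.85126 = 18.6 m

18.6


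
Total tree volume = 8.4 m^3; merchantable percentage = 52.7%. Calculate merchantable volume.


Formula: MV = V_total * (merchantable_pct / 100)
Merchantable fraction = 52.7% / 100 = 0.527
MV = 8.4 m^3 * 0.527 = 4.427 m^3

4.427


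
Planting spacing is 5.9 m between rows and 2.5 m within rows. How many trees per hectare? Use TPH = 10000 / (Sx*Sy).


Formula: TPH = 10000 m^2/ha / (spacing_x * spacing_y)
Area per tree = 5.9 m * 2.5 m = 14.75 m^2
TPH = 10000 / 14.75 = 678 trees/ha

678


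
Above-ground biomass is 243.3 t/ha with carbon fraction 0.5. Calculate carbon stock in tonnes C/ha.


Formula: Carbon Stock = Biomass * Carbon Fraction
C = 243.3 t/ha * 0.5
C = 121.7 t C/ha

121.7


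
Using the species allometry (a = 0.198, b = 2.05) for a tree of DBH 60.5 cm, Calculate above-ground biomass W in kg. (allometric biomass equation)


Formula: W = a * DBH^b  (allometric power law)
DBH^b = 60.5^2.05 = 4493.6425
W = 0.198 * 4493.6425 = 889.7 kg

889.7


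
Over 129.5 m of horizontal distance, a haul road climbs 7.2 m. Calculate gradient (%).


Formula: Gradient = rise / run * 100
Gradient = 7.2 / 129.5 * 100 = 5.6%

5.6


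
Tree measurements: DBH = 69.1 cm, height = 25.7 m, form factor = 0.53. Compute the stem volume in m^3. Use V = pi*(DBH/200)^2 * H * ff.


Formula: V = pi * (DBH/200)^2 * H * ff
Radius = DBH/200 = 69.1/200 = 0.3455 m
Radius^2 = 0.3455^2 = 0.11937025 m^2
V = pi * 0.11937025 * 25.7 * 0.53
V = 5.108 m^3

5.108


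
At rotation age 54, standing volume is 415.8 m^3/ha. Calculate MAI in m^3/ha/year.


Formula: MAI = Total Volume / Stand Age
MAI = 415.8 m^3/ha / 54 years
MAI = 7.7 m^3/ha/year

7.7


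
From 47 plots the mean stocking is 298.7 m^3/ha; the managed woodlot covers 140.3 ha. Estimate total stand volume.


Formula: Total Volume = Mean Volume per ha * Total Area
Total Volume = 298.7 m^3/ha * 140.3 ha
Total Volume = 41908 m^3

41908


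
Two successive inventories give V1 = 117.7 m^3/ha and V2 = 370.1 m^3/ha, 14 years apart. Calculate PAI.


Formula: PAI = (V_T2 - V_T1) / (T2 - T1)
Volume increment = 370.1 - 117.7 = 252.4 m^3/ha
PAI = 252.4 / 14 = 18.03 m^3/ha/year

18.03


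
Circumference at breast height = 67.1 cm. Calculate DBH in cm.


Formula: DBH = C / pi
DBH = 67.1 / pi
pi = 3.14159...
DBH = 21.4 cm

21.4


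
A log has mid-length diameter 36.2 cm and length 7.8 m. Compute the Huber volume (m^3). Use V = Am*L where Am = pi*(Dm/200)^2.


Huber: V = Am * L,  Am = pi*(Dm/200)^2
Am = pi*(36.2/200)^2 = 0.102922 m^2
V = 0.102922*7.8 = 0.8028 m^3

0.8028


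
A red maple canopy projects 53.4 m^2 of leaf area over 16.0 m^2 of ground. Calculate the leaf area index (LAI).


Formula: LAI = total leaf area / ground area  (dimensionless)
LAI = 53.4 m^2 / 16.0 m^2
LAI = 3.34

3.34


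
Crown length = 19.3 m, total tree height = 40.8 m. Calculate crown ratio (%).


Formula: Crown Ratio = (Crown Length / Total Height) * 100
CR = (19.3 m / 40.8 m) * 100
CR = 0.473 * 100 = 47.3%

47.3


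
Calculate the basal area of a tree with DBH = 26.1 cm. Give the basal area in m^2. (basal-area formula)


Formula: BA = pi * (DBH/2)^2 / 10000  (cm^2 to m^2)
Radius = DBH/2 = 26.1/2 = 13.05 cm
BA = pi * 13.05^2 / 10000
   = 535.0211 cm^2 / 10000
   = 0.0535 m^2

0.0535


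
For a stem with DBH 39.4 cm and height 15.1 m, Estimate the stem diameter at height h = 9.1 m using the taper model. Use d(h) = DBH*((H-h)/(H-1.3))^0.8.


Taper: d(h) = DBH * ((H - h) / (H - 1.3))^0.8
Numerator = H - h = 15.1 - 9.1 = 6.0 m
Denominator = H - 1.3 = 15.1 - 1.3 = 13.8 m
Ratio = 6.0 / 13.8 = 0.43478
d = 39.4 * 0.43478^0.8 = 20.2 cm

20.2


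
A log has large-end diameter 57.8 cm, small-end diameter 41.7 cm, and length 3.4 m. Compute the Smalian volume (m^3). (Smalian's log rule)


Smalian: V = (A1 + A2)/2 * L,  A = pi*(D/200)^2
A1 = pi*(57.8/200)^2 = 0.262389 m^2
A2 = pi*(41.7/200)^2 = 0.136572 m^2
V = (0.262389+0.136572)/2*3.4 = 0.6782 m^3

0.6782


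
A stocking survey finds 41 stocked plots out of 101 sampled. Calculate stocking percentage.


Formula: Stocking % = stocked plots / total plots * 100
Stocking = 41 / 101 * 100
Stocking = 0.4059 * 100 = 40.6%

40.6


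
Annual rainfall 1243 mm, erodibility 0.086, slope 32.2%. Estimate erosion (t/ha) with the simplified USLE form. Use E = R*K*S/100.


Formula: E = R * K * S / 100  (simplified USLE)
R * K = 1243 * 0.086 = 106.898
E = 106.898 * 32.2 / 100 = 34.42 t/ha

34.42


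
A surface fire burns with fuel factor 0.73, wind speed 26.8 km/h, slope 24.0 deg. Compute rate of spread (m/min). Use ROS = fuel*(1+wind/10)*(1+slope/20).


Formula: ROS = fuel * (1 + wind/10) * (1 + slope/20)
Wind factor = 1 + 26.8/10 = 3.68
Slope factor = 1 + 24.0/20 = 2.2
ROS = 0.73 * 3.68 * 2.2 = 5.91 m/min

5.91


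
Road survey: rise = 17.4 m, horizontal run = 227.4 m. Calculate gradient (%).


Formula: Gradient = rise / run * 100
Gradient = 17.4 / 227.4 * 100 = 7.7%

7.7


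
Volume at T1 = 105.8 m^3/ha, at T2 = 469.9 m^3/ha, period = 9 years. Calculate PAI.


Formula: PAI = (V_T2 - V_T1) / (T2 - T1)
Volume increment = 469.9 - 105.8 = 364.1 m^3/ha
PAI = 364.1 / 9 = 40.46 m^3/ha/year

40.46


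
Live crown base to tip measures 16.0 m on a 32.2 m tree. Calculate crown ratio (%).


Formula: Crown Ratio = (Crown Length / Total Height) * 100
CR = (16.0 m / 32.2 m) * 100
CR = 0.4969 * 100 = 49.7%

49.7


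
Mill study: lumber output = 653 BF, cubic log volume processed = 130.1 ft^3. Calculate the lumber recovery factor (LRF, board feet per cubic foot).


Formula: LRF = Lumber Output (BF) / Log Input (ft^3)
LRF = 653 BF / 130.1 ft^3
LRF = 5.02 BF/ft^3

5.02


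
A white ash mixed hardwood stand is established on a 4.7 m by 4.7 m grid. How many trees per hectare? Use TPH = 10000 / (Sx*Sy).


Formula: TPH = 10000 m^2/ha / (spacing_x * spacing_y)
Area per tree = 4.7 m * 4.7 m = 22.09 m^2
TPH = 10000 / 22.09 = 453 trees/ha

453


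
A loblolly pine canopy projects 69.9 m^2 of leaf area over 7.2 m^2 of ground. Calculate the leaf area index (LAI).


Formula: LAI = total leaf area / ground area  (dimensionless)
LAI = 69.9 m^2 / 7.2 m^2
LAI = 9.71

9.71


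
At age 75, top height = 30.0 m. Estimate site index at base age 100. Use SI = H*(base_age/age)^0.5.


Formula: SI = H_dom * (base_age / age)^0.5
Age ratio = 100 / 75 = 1.33333
sqrt(age_ratio) = 1.1547
SI = 30.0 * 1.1547 = 34.6 m

34.6


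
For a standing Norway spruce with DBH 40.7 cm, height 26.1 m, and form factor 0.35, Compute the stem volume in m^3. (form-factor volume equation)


Formula: V = pi * (DBH/200)^2 * H * ff
Radius = DBH/200 = 40.7/200 = 0.2035 m
Radius^2 = 0.2035^2 = 0.04141225 m^2
V = pi * 0.04141225 * 26.1 * 0.35
V = 1.188 m^3

1.188


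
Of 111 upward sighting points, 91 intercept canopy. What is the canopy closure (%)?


Formula: Canopy closure = covered points / total points * 100
Closure = 91 / 111 * 100
Closure = 0.8198 * 100 = 82.0%

82.0


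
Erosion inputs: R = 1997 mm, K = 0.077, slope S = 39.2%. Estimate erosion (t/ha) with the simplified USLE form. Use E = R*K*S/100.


Formula: E = R * K * S / 100  (simplified USLE)
R * K = 1997 * 0.077 = 153.769
E = 153.769 * 39.2 / 100 = 60.28 t/ha

60.28


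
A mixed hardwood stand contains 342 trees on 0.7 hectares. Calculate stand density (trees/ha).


Formula: Stand Density = N_trees / Area_ha
Density = 342 trees / 0.7 ha
Density = 489 trees/ha

489


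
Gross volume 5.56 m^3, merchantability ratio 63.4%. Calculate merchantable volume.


Formula: MV = V_total * (merchantable_pct / 100)
Merchantable fraction = 63.4% / 100 = 0.634
MV = 5.56 m^3 * 0.634 = 3.525 m^3

3.525


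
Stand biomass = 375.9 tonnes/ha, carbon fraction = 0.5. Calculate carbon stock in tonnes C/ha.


Formula: Carbon Stock = Biomass * Carbon Fraction
C = 375.9 t/ha * 0.5
C = 188.0 t C/ha

188.0


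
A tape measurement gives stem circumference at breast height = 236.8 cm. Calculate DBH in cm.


Formula: DBH = C / pi
DBH = 236.8 / pi
pi = 3.14159...
DBH = 75.4 cm

75.4


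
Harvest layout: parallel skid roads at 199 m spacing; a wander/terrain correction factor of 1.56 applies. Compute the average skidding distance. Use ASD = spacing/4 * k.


Formula: ASD = (spacing / 4) * correction
Uncorrected distance = spacing / 4 = 199 / 4 = 49.75 m
ASD = 49.75 * 1.56 = 78 m

78


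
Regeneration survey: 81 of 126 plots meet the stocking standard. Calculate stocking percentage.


Formula: Stocking % = stocked plots / total plots * 100
Stocking = 81 / 126 * 100
Stocking = 0.6429 * 100 = 64.3%

64.3


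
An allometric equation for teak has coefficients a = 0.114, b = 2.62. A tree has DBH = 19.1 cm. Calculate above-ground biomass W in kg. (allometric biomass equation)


Formula: W = a * DBH^b  (allometric power law)
DBH^b = 19.1^2.62 = 2271.4722
W = 0.114 * 2271.4722 = 258.9 kg

258.9


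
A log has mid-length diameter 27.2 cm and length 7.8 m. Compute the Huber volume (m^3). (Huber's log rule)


Huber: V = Am * L,  Am = pi*(Dm/200)^2
Am = pi*(27.2/200)^2 = 0.058107 m^2
V = 0.058107*7.8 = 0.4532 m^3

0.4532


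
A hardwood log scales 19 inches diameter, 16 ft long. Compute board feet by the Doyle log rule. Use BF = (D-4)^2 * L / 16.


Doyle: BF = (D - 4)^2 * L / 16
Adjusted diameter = 19 - 4 = 15 in
(D-4)^2 = 15^2 = 225
BF = 225 * 16 / 16 = 225 BF

225


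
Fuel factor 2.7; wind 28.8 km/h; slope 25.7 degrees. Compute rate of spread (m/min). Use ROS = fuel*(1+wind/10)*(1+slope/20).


Formula: ROS = fuel * (1 + wind/10) * (1 + slope/20)
Wind factor = 1 + 28.8/10 = 3.88
Slope factor = 1 + 25.7/20 = 2.285
ROS = 2.7 * 3.88 * 2.285 = 23.94 m/min

23.94


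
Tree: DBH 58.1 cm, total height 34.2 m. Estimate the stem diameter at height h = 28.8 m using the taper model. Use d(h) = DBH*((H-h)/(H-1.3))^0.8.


Taper: d(h) = DBH * ((H - h) / (H - 1.3))^0.8
Numerator = H - h = 34.2 - 28.8 = 5.4 m
Denominator = H - 1.3 = 34.2 - 1.3 = 32.9 m
Ratio = 5.4 / 32.9 = 0.16413
d = 58.1 * 0.16413^0.8 = 13.7 cm

13.7


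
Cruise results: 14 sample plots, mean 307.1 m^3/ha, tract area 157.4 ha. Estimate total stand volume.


Formula: Total Volume = Mean Volume per ha * Total Area
Total Volume = 307.1 m^3/ha * 157.4 ha
Total Volume = 48338 m^3

48338


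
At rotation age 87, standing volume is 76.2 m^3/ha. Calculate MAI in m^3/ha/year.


Formula: MAI = Total Volume / Stand Age
MAI = 76.2 m^3/ha / 87 years
MAI = 0.88 m^3/ha/year

0.88


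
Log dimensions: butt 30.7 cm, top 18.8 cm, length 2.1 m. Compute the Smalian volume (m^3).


Smalian: V = (A1 + A2)/2 * L,  A = pi*(D/200)^2
A1 = pi*(30.7/200)^2 = 0.074023 m^2
A2 = pi*(18.8/200)^2 = 0.027759 m^2
V = (0.074023+0.027759)/2*2.1 = 0.1069 m^3

0.1069


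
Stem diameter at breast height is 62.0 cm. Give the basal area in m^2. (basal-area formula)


Formula: BA = pi * (DBH/2)^2 / 10000  (cm^2 to m^2)
Radius = DBH/2 = 62.0/2 = 31.0 cm
BA = pi * 31.0^2 / 10000
   = 3019.0705 cm^2 / 10000
   = 0.3019 m^2

0.3019


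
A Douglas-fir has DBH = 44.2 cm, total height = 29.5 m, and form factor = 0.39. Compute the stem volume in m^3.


Formula: V = pi * (DBH/200)^2 * H * ff
Radius = DBH/200 = 44.2/200 = 0.221 m
Radius^2 = 0.221^2 = 0.048841 m^2
V = pi * 0.048841 * 29.5 * 0.39
V = 1.765 m^3

1.765


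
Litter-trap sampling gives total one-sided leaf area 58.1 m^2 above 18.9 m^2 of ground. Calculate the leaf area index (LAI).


Formula: LAI = total leaf area / ground area  (dimensionless)
LAI = 58.1 m^2 / 18.9 m^2
LAI = 3.07

3.07


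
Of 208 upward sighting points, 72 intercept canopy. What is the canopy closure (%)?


Formula: Canopy closure = covered points / total points * 100
Closure = 72 / 208 * 100
Closure = 0.3462 * 100 = 34.6%

34.6


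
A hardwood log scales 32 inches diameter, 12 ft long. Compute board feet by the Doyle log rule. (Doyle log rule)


Doyle: BF = (D - 4)^2 * L / 16
Adjusted diameter = 32 - 4 = 28 in
(D-4)^2 = 28^2 = 784
BF = 784 * 12 / 16 = 588 BF

588


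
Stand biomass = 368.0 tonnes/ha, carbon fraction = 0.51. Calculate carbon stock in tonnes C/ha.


Formula: Carbon Stock = Biomass * Carbon Fraction
C = 368.0 t/ha * 0.51
C = 187.7 t C/ha

187.7


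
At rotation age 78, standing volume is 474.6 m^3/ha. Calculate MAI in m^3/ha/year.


Formula: MAI = Total Volume / Stand Age
MAI = 474.6 m^3/ha / 78 years
MAI = 6.08 m^3/ha/year

6.08


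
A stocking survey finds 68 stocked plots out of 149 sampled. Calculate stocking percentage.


Formula: Stocking % = stocked plots / total plots * 100
Stocking = 68 / 149 * 100
Stocking = 0.4564 * 100 = 45.6%

45.6


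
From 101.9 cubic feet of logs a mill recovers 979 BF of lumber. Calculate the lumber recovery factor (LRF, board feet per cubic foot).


Formula: LRF = Lumber Output (BF) / Log Input (ft^3)
LRF = 979 BF / 101.9 ft^3
LRF = 9.61 BF/ft^3

9.61


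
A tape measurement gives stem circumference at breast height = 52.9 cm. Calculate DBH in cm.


Formula: DBH = C / pi
DBH = 52.9 / pi
pi = 3.14159...
DBH = 16.8 cm

16.8


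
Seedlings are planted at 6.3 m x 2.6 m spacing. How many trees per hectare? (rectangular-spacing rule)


Formula: TPH = 10000 m^2/ha / (spacing_x * spacing_y)
Area per tree = 6.3 m * 2.6 m = 16.38 m^2
TPH = 10000 / 16.38 = 611 trees/ha

611


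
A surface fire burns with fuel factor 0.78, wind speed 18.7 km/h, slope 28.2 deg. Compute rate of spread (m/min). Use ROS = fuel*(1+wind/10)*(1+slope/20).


Formula: ROS = fuel * (1 + wind/10) * (1 + slope/20)
Wind factor = 1 + 18.7/10 = 2.87
Slope factor = 1 + 28.2/20 = 2.41
ROS = 0.78 * 2.87 * 2.41 = 5.4 m/min

5.4
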